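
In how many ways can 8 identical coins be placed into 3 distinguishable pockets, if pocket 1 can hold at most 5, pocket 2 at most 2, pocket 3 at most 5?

12

Ignoring the caps, the number of non-negative solutions to x_1+…+x_3 = 8 is C(10,2) = 45.
Subtract solutions that violate a single cap (substitute x_i' = x_i − (cap_i+1)): x_1 ≥ 6 gives C(4,2) = 6; x_2 ≥ 3 gives C(7,2) = 21; x_3 ≥ 6 gives C(4,2) = 6. Together 33.
No two caps can be exceeded simultaneously, so the pair terms are all 0.
By inclusion–exclusion the count is 45 − 33 + 0 = 12.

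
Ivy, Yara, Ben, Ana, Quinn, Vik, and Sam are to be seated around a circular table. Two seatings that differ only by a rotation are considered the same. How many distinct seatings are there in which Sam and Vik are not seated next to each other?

Without the restriction there are (6)! = 720 seatings.
Seatings with Sam beside Vik: treat them as a block with 2 internal orders, giving 2 × (5)! = 240.
Subtracting, 720 − 240 = 480.

480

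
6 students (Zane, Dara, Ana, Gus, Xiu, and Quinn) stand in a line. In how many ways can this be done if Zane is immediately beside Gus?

240

Glue Zane and Gus into one block (2 internal orders), leaving 5 units to arrange in a row.
So the count is 2·(5)! = 240.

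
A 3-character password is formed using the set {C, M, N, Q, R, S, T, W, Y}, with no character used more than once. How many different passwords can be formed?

With no repetition, fill the 3 characters in order: 9 choices, then 8, down to 7.
9 × 8 × 7 = 504.

504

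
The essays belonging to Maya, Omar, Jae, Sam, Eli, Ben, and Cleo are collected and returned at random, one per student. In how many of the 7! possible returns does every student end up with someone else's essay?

1854

Let Aᵢ be the assignments in which student i gets their own essay. We want the size of the complement of A₁∪…∪A_7.
By inclusion–exclusion this is Σ_{j=0}^{7} (−1)^j C(7,j)·(7−j)!.
Computing: 5040 − 5040 + 2520 − 840 + 210 − 42 + 7 − 1 = 1854.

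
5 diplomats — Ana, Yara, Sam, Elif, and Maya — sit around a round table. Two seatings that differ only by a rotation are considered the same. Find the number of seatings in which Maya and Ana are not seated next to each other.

12

Without the restriction there are (4)! = 24 seatings.
Those with Maya next to Ana: fuse the pair into one unit and seat 4 units around a circle — 2·(3)! = 12.
Subtracting, 24 − 12 = 12.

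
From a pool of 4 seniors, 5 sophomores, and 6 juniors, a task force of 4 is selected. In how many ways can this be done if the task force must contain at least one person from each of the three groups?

Unrestricted: C(15,4) = 1365 ways to pick any 4 of the 15.
Selections missing a whole group: no seniors → C(11,4) = 330; no sophomores → C(10,4) = 210; no juniors → C(9,4) = 126.
Add back selections omitting two groups (i.e. drawn from a single group): C(4,4) + C(5,4) + C(6,4) = 21.
By inclusion–exclusion: 1365 − 666 + 21 = 720.

720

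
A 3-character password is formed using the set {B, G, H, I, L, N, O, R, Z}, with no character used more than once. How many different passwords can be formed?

This is a permutation of 3 out of 9: P(9,3) = 9!/6!.
9 × 8 × 7 = 504.

504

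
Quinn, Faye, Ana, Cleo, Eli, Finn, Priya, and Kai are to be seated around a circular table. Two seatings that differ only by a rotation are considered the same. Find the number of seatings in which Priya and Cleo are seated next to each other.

Treat {Priya, Cleo} as one unit (2 internal orders) and seat the resulting 7 units around the table: (6)! circular arrangements.
So 2 × (6)! = 2 × 720 = 1440.

1440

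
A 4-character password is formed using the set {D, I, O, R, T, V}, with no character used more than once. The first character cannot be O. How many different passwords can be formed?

300

The first character has 6−1 = 5 choices (anything except O).
The remaining 3 characters are filled from the other 5 symbols without repetition: 5 × 4 × 3 = 60.
Total: 5 × 60 = 300.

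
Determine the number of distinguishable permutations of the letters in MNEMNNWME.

MNEMNNWME has 9 letters with E appearing twice, M appearing 3 times, and N appearing 3 times.
So there are 9! / (3!·3!·2!) = 5040 distinguishable arrangements.

5040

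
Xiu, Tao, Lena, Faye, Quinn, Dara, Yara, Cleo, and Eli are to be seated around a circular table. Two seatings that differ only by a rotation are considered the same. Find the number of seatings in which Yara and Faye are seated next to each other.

10080

Glue Yara and Faye into a block (2 internal orders). Seating 8 units around a circle gives (7)! arrangements.
So 2 × (7)! = 2 × 5040 = 10080.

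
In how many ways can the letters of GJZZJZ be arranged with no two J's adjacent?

There are 6!/(3!·2!) = 60 arrangements of GJZZJZ in total.
If the two J's are adjacent, glue them into one block, leaving 5 items to arrange: (5)!/(3!) = 20 ways.
Subtracting, 60 − 20 = 40 arrangements keep the J's apart.

40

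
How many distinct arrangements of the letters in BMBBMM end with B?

10

With the last slot taken by B, it remains to arrange the other 5 letters (MBBMM).
Those 5 letters have B appearing twice and M appearing 3 times, giving (5)!/(3!·2!) = 10.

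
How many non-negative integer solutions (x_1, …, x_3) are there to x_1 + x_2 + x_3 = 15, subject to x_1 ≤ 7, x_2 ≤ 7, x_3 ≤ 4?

Without the upper bounds there are C(17,2) = 136 ways to split 15 among 3 variables.
Subtract solutions that violate a single cap (substitute x_i' = x_i − (cap_i+1)): x_1 ≥ 8 gives C(9,2) = 36; x_2 ≥ 8 gives C(9,2) = 36; x_3 ≥ 5 gives C(12,2) = 66. Together 138.
Add back pairs where two caps are both exceeded: 0 + 6 + 6 = 12.
By inclusion–exclusion the count is 136 − 138 + 12 = 10.

10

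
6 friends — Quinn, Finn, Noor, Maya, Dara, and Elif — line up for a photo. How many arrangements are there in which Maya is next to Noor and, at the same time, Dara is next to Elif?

Treat {Maya,Noor} as one block (2 orders) and {Dara,Elif} as another (2 orders).
That leaves 4 units to arrange: 2 × 2 × 4! = 4 × 24 = 96.

96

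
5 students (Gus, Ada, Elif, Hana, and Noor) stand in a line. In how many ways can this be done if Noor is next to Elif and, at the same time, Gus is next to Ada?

Treat {Noor,Elif} as one block (2 orders) and {Gus,Ada} as another (2 orders).
That leaves 3 units to arrange: 2 × 2 × 3! = 4 × 6 = 24.

24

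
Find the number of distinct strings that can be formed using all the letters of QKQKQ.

The 5 letters of QKQKQ have repeats: K appearing twice and Q appearing 3 times.
Dividing 5! = 120 by 3!·2! = 12 for the repeated letters gives 10.

10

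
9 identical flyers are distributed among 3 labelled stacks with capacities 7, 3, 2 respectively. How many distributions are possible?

9

Without the upper bounds there are C(11,2) = 55 ways to split 9 among 3 stacks.
Subtract solutions that violate a single cap (substitute x_i' = x_i − (cap_i+1)): x_1 ≥ 8 gives C(3,2) = 3; x_2 ≥ 4 gives C(7,2) = 21; x_3 ≥ 3 gives C(8,2) = 28. Together 52.
Add back pairs where two caps are both exceeded: 0 + 0 + 6 = 6.
By inclusion–exclusion the count is 55 − 52 + 6 = 9.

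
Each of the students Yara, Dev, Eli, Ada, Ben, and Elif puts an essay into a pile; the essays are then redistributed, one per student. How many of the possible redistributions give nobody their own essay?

265

Count assignments avoiding every fixed point. For any j of the 6 students fixed to their own essay, the other 6−j can be arranged in (6−j)! ways.
By inclusion–exclusion this is Σ_{j=0}^{6} (−1)^j C(6,j)·(6−j)!.
Computing: 720 − 720 + 360 − 120 + 30 − 6 + 1 = 265.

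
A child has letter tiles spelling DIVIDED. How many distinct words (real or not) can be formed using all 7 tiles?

420

The 7 letters of DIVIDED have repeats: D appearing 3 times and I appearing twice.
The number of distinct arrangements is 7!/(3!·2!) = 5040/12 = 420.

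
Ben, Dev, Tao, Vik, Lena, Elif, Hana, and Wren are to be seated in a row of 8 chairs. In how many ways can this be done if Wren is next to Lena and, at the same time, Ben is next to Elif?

Treat {Wren,Lena} as one block (2 orders) and {Ben,Elif} as another (2 orders).
That leaves 6 units to arrange: 2 × 2 × 6! = 4 × 720 = 2880.

2880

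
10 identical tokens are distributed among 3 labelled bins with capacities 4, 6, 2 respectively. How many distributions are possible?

By stars and bars, unrestricted non-negative solutions to x_1+…+x_3 = 10 number C(10+2,2) = 66.
Subtract solutions that violate a single cap (substitute x_i' = x_i − (cap_i+1)): x_1 ≥ 5 gives C(7,2) = 21; x_2 ≥ 7 gives C(5,2) = 10; x_3 ≥ 3 gives C(9,2) = 36. Together 67.
Add back pairs where two caps are both exceeded: 0 + 6 + 1 = 7.
By inclusion–exclusion the count is 66 − 67 + 7 = 6.

6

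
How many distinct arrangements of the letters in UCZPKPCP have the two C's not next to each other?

There are 8!/(3!·2!) = 3360 arrangements of UCZPKPCP in total.
Arrangements with the C's together: treat CC as one letter, giving (7)!/(3!) = 840.
Subtracting, 3360 − 840 = 2520 arrangements keep the C's apart.

2520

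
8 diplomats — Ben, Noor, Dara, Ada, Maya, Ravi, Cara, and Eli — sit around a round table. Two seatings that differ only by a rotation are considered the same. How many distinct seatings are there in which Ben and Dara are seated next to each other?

1440

Glue Ben and Dara into a block (2 internal orders). Seating 7 units around a circle gives (6)! arrangements.
So 2 × (6)! = 2 × 720 = 1440.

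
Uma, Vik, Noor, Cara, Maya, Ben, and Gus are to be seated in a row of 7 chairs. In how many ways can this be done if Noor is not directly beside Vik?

Of the 7! = 5040 arrangements, those with Noor and Vik adjacent number 2 × 6! = 1440 (treat the pair as a block with 2 internal orders).
So 5040 − 1440 = 3600 arrangements keep them apart.

3600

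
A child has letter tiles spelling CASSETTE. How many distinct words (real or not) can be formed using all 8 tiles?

5040

CASSETTE has 8 letters with E appearing twice, S appearing twice, and T appearing twice.
The number of distinct arrangements is 8!/(2!·2!·2!) = 40320/8 = 5040.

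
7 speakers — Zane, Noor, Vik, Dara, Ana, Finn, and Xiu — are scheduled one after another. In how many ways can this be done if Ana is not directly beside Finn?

3600

There are 7! = 5040 arrangements in all. If Ana and Finn are adjacent, merging them into one block gives 2·(6)! = 1440 arrangements.
So 5040 − 1440 = 3600 arrangements keep them apart.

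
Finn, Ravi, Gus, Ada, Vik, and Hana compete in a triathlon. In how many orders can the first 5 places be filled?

There are 6 choices for 1st place, 5 for 2nd, and so on down to 2 for position 5.
That gives 6 × 5 × 4 × 3 × 2 = 720.

720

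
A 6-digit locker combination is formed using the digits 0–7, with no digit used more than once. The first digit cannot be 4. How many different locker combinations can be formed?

17640

The first digit has 8−1 = 7 choices (anything except 4).
The remaining 5 digits are filled from the other 7 symbols without repetition: 7 × 6 × 5 × 4 × 3 = 2520.
Total: 7 × 2520 = 17640.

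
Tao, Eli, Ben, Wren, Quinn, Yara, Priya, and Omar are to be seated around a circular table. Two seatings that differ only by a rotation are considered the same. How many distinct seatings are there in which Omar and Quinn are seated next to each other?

Glue Omar and Quinn into a block (2 internal orders). Seating 7 units around a circle gives (6)! arrangements.
So 2 × (6)! = 2 × 720 = 1440.

1440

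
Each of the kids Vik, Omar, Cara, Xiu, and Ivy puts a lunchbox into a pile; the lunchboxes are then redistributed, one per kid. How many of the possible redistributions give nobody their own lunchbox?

44

This is the derangement count D_5: permutations of 5 items with no fixed point.
By inclusion–exclusion this is Σ_{j=0}^{5} (−1)^j C(5,j)·(5−j)!.
Computing: 120 − 120 + 60 − 20 + 5 − 1 = 44.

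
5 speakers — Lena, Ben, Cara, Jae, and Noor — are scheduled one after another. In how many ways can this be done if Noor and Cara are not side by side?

72

There are 5! = 120 arrangements in all. If Noor and Cara are adjacent, merging them into one block gives 2·(4)! = 48 arrangements.
So 120 − 48 = 72 arrangements keep them apart.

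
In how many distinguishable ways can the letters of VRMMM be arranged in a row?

20

The 5 letters of VRMMM have repeats: M appearing 3 times.
The number of distinct arrangements is 5!/(3!) = 120/6 = 20.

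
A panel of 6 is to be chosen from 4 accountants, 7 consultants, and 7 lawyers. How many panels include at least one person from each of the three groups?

14651

With no constraint there are C(18,6) = 18564 possible selections.
Subtract selections that omit an entire group: no accountants → C(14,6) = 3003; no consultants → C(11,6) = 462; no lawyers → C(11,6) = 462.
Add back selections omitting two groups (i.e. drawn from a single group): C(4,6) + C(7,6) + C(7,6) = 14.
By inclusion–exclusion: 18564 − 3927 + 14 = 14651.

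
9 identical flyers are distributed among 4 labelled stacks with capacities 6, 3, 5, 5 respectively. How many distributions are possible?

114

Without the upper bounds there are C(12,3) = 220 ways to split 9 among 4 stacks.
Subtract solutions that violate a single cap (substitute x_i' = x_i − (cap_i+1)): x_1 ≥ 7 gives C(5,3) = 10; x_2 ≥ 4 gives C(8,3) = 56; x_3 ≥ 6 gives C(6,3) = 20; x_4 ≥ 6 gives C(6,3) = 20. Together 106.
No two caps can be exceeded simultaneously, so the pair terms are all 0.
By inclusion–exclusion the count is 220 − 106 + 0 = 114.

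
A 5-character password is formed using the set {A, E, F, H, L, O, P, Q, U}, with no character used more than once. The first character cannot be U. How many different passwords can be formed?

13440

The first character has 9−1 = 8 choices (anything except U).
The remaining 4 characters are filled from the other 8 symbols without repetition: 8 × 7 × 6 × 5 = 1680.
Total: 8 × 1680 = 13440.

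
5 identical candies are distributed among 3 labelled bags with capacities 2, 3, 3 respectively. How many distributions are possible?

By stars and bars, unrestricted non-negative solutions to x_1+…+x_3 = 5 number C(5+2,2) = 21.
Subtract solutions that violate a single cap (substitute x_i' = x_i − (cap_i+1)): x_1 ≥ 3 gives C(4,2) = 6; x_2 ≥ 4 gives C(3,2) = 3; x_3 ≥ 4 gives C(3,2) = 3. Together 12.
No two caps can be exceeded simultaneously, so the pair terms are all 0.
By inclusion–exclusion the count is 21 − 12 + 0 = 9.

9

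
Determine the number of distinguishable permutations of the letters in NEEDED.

60

Letter multiplicities in NEEDED: D×2, E×3, N×1.
The number of distinct arrangements is 6!/(3!·2!) = 720/12 = 60.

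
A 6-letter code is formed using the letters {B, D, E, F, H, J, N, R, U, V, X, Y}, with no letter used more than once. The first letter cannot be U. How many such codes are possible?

The first letter has 12−1 = 11 choices (anything except U).
The remaining 5 letters are filled from the other 11 symbols without repetition: 11 × 10 × 9 × 8 × 7 = 55440.
Total: 11 × 55440 = 609840.

609840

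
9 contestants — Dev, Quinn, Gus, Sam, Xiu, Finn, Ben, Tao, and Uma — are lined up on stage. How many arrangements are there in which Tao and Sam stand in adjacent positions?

80640

Glue Tao and Sam into one block (2 internal orders), leaving 8 units to arrange in a row.
So the count is 2·(8)! = 80640.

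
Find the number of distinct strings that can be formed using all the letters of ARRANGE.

Letter multiplicities in ARRANGE: A×2, E×1, G×1, N×1, R×2.
Dividing 7! = 5040 by 2!·2! = 4 for the repeated letters gives 1260.

1260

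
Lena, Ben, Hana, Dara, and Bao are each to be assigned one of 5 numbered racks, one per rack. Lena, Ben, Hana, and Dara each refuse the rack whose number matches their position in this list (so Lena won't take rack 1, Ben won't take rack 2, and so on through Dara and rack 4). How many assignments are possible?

53

Let Aᵢ (for 1 ≤ i ≤ 4) be the placements that put person i in their forbidden rack. Any j of these fix j positions, leaving (5−j)! ways to fill the rest, and there are C(4,j) ways to pick which j.
By inclusion–exclusion, the number of valid placements is Σ_{j=0}^{4} (−1)^j C(4,j)·(5−j)!.
Computing: 120 − 96 + 36 − 8 + 1 = 53.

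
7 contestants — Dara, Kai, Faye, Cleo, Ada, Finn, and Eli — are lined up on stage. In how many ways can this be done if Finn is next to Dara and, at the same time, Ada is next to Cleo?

480

Treat {Finn,Dara} as one block (2 orders) and {Ada,Cleo} as another (2 orders).
That leaves 5 units to arrange: 2 × 2 × 5! = 4 × 120 = 480.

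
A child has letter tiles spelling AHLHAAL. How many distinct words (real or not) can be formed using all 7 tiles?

210

The 7 letters of AHLHAAL have repeats: A appearing 3 times, H appearing twice, and L appearing twice.
The number of distinct arrangements is 7!/(3!·2!·2!) = 5040/24 = 210.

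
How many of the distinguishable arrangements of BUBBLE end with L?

With the last slot taken by L, it remains to arrange the other 5 letters (BUBBE).
Those 5 letters have B appearing 3 times, giving (5)!/(3!) = 20.

20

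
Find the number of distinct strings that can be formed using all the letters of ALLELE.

ALLELE has 6 letters with E appearing twice and L appearing 3 times.
So there are 6! / (3!·2!) = 60 distinguishable arrangements.

60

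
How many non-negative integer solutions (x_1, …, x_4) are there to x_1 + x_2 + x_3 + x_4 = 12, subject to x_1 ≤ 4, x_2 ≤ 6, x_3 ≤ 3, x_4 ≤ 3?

33

Ignoring the caps, the number of non-negative solutions to x_1+…+x_4 = 12 is C(15,3) = 455.
Subtract solutions that violate a single cap (substitute x_i' = x_i − (cap_i+1)): x_1 ≥ 5 gives C(10,3) = 120; x_2 ≥ 7 gives C(8,3) = 56; x_3 ≥ 4 gives C(11,3) = 165; x_4 ≥ 4 gives C(11,3) = 165. Together 506.
Add back pairs where two caps are both exceeded: 1 + 20 + 20 + 4 + 4 + 35 = 84.
By inclusion–exclusion the count is 455 − 506 + 84 = 33.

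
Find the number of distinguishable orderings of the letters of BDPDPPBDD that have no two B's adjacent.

There are 9!/(4!·3!·2!) = 1260 arrangements of BDPDPPBDD in total.
If the two B's are adjacent, glue them into one block, leaving 8 items to arrange: (8)!/(4!·3!) = 280 ways.
Hence 1260 − 280 = 980.

980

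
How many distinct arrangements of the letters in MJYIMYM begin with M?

Fix M in the first position and arrange the remaining 6 letters.
Those 6 letters have M appearing twice and Y appearing twice, giving (6)!/(2!·2!) = 180.

180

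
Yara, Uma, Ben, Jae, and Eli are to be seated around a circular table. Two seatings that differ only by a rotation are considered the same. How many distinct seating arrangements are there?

Around a circle, 5 distinct people have 5!/5 = (4)! = 24 rotationally distinct seatings.

24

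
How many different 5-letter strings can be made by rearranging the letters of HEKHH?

HEKHH has 5 letters with H appearing 3 times.
So there are 5! / (3!) = 20 distinguishable arrangements.

20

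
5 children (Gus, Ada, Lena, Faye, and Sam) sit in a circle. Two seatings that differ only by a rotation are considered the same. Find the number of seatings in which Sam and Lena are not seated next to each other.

All circular seatings of 5 people number (4)! = 24.
Those with Sam next to Lena: fuse the pair into one unit and seat 4 units around a circle — 2·(3)! = 12.
Subtracting, 24 − 12 = 12.

12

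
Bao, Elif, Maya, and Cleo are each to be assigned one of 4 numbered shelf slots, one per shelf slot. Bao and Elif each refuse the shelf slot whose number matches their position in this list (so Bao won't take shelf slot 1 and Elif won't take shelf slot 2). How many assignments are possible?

14

Let Aᵢ (for i ∈ {1, 2}) be the placements that put person i in their forbidden shelf slot. Any j of these fix j positions, leaving (4−j)! ways to fill the rest, and there are C(2,j) ways to pick which j.
By inclusion–exclusion, the number of valid placements is Σ_{j=0}^{2} (−1)^j C(2,j)·(4−j)!.
Computing: 24 − 12 + 2 = 14.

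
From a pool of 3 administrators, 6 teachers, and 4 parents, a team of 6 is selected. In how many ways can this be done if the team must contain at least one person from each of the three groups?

1416

Total 6-person selections from all 13: C(13,6) = 1716.
Subtract selections that omit an entire group: no administrators → C(10,6) = 210; no teachers → C(7,6) = 7; no parents → C(9,6) = 84.
Add back selections omitting two groups (i.e. drawn from a single group): C(3,6) + C(6,6) + C(4,6) = 1.
By inclusion–exclusion: 1716 − 301 + 1 = 1416.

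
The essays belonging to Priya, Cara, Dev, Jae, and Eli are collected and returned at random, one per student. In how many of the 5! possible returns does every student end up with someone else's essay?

44

This is the derangement count D_5: permutations of 5 items with no fixed point.
By inclusion–exclusion this is Σ_{j=0}^{5} (−1)^j C(5,j)·(5−j)!.
Computing: 120 − 120 + 60 − 20 + 5 − 1 = 44.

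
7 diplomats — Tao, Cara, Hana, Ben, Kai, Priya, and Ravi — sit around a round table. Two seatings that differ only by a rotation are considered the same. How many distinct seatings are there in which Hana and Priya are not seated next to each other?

480

Without the restriction there are (6)! = 720 seatings.
Seatings with Hana beside Priya: treat them as a block with 2 internal orders, giving 2 × (5)! = 240.
Subtracting, 720 − 240 = 480.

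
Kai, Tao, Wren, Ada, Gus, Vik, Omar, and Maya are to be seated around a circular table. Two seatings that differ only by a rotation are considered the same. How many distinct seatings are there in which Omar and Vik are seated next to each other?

1440

Glue Omar and Vik into a block (2 internal orders). Seating 7 units around a circle gives (6)! arrangements.
So 2 × (6)! = 2 × 720 = 1440.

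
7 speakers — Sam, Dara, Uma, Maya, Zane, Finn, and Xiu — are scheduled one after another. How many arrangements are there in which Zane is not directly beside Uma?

3600

Of the 7! = 5040 arrangements, those with Zane and Uma adjacent number 2 × 6! = 1440 (treat the pair as a block with 2 internal orders).
Complementary counting: 5040 − 1440 = 3600.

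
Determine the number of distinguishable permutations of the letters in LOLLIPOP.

1680

Letter multiplicities in LOLLIPOP: I×1, L×3, O×2, P×2.
The number of distinct arrangements is 8!/(3!·2!·2!) = 40320/24 = 1680.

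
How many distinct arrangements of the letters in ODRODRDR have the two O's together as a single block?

Treat the 2 copies of O as a single block. The multiset to arrange is then {OO, D, D, D, R, R, R}, 7 items in all.
That gives (7)!/(3!·3!) = 140 arrangements.

140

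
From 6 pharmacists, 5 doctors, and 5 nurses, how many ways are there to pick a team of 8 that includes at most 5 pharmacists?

12825

Split by how many pharmacists are chosen (0 through 5).
Sum: C(6,0)·C(10,8) + C(6,1)·C(10,7) + C(6,2)·C(10,6) + C(6,3)·C(10,5) + C(6,4)·C(10,4) + C(6,5)·C(10,3) = 45 + 720 + 3150 + 5040 + 3150 + 720 = 12825.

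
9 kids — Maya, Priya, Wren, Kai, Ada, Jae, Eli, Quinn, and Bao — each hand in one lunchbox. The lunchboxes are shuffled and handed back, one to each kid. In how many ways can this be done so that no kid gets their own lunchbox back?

Count assignments avoiding every fixed point. For any j of the 9 kids fixed to their own lunchbox, the other 9−j can be arranged in (9−j)! ways.
By inclusion–exclusion this is Σ_{j=0}^{9} (−1)^j C(9,j)·(9−j)!.
Computing: 362880 − 362880 + 181440 − 60480 + 15120 − 3024 + 504 − 72 + 9 − 1 = 133496.

133496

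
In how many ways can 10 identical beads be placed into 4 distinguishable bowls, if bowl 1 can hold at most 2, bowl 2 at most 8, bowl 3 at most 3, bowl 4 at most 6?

By stars and bars, unrestricted non-negative solutions to x_1+…+x_4 = 10 number C(10+3,3) = 286.
Subtract solutions that violate a single cap (substitute x_i' = x_i − (cap_i+1)): x_1 ≥ 3 gives C(10,3) = 120; x_2 ≥ 9 gives C(4,3) = 4; x_3 ≥ 4 gives C(9,3) = 84; x_4 ≥ 7 gives C(6,3) = 20. Together 228.
Add back pairs where two caps are both exceeded: 0 + 20 + 1 + 0 + 0 + 0 = 21.
By inclusion–exclusion the count is 286 − 228 + 21 = 79.

79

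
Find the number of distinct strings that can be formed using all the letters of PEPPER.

The 6 letters of PEPPER have repeats: E appearing twice and P appearing 3 times.
So there are 6! / (3!·2!) = 60 distinguishable arrangements.

60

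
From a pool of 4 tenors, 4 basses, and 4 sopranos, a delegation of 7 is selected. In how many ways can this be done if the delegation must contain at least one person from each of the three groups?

768

Total 7-person selections from all 12: C(12,7) = 792.
Subtract selections that omit an entire group: no tenors → C(8,7) = 8; no basses → C(8,7) = 8; no sopranos → C(8,7) = 8.
Add back selections omitting two groups (i.e. drawn from a single group): C(4,7) + C(4,7) + C(4,7) = 0.
By inclusion–exclusion: 792 − 24 + 0 = 768.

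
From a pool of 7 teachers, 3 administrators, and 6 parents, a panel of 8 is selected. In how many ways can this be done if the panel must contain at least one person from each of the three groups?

With no constraint there are C(16,8) = 12870 possible selections.
Selections missing a whole group: no teachers → C(9,8) = 9; no administrators → C(13,8) = 1287; no parents → C(10,8) = 45.
Add back selections omitting two groups (i.e. drawn from a single group): C(7,8) + C(3,8) + C(6,8) = 0.
By inclusion–exclusion: 12870 − 1341 + 0 = 11529.

11529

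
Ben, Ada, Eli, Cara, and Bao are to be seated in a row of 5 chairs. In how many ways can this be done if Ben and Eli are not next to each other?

There are 5! = 120 arrangements in all. If Ben and Eli are adjacent, merging them into one block gives 2·(4)! = 48 arrangements.
So 120 − 48 = 72 arrangements keep them apart.

72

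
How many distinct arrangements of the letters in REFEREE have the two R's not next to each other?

75

There are 7!/(4!·2!) = 105 arrangements of REFEREE in total.
Arrangements with the R's together: treat RR as one letter, giving (6)!/(4!) = 30.
Subtracting, 105 − 30 = 75 arrangements keep the R's apart.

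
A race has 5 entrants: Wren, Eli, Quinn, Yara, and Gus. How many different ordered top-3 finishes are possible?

This is an ordered selection of 3 from 5: P(5,3).
That gives 5 × 4 × 3 = 60.

60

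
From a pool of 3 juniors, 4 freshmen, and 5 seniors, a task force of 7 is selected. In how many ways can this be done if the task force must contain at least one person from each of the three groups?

Total 7-person selections from all 12: C(12,7) = 792.
Subtract selections that omit an entire group: no juniors → C(9,7) = 36; no freshmen → C(8,7) = 8; no seniors → C(7,7) = 1.
Add back selections omitting two groups (i.e. drawn from a single group): C(3,7) + C(4,7) + C(5,7) = 0.
By inclusion–exclusion: 792 − 45 + 0 = 747.

747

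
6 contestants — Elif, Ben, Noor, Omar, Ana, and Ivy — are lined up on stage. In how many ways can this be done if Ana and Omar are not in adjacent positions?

Of the 6! = 720 arrangements, those with Ana and Omar adjacent number 2 × 5! = 240 (treat the pair as a block with 2 internal orders).
So 720 − 240 = 480 arrangements keep them apart.

480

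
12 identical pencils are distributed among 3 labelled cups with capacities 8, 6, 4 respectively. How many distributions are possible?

By stars and bars, unrestricted non-negative solutions to x_1+…+x_3 = 12 number C(12+2,2) = 91.
Subtract solutions that violate a single cap (substitute x_i' = x_i − (cap_i+1)): x_1 ≥ 9 gives C(5,2) = 10; x_2 ≥ 7 gives C(7,2) = 21; x_3 ≥ 5 gives C(9,2) = 36. Together 67.
Add back pairs where two caps are both exceeded: 0 + 0 + 1 = 1.
By inclusion–exclusion the count is 91 − 67 + 1 = 25.

25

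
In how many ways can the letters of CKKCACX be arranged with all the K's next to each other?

120

Treat the 2 copies of K as a single block. The multiset to arrange is then {KK, A, C, C, C, X}, 6 items in all.
That gives (6)!/(3!) = 120 arrangements.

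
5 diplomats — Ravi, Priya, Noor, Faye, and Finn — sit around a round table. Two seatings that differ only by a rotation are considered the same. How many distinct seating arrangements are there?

Seat Ravi anywhere (absorbing the rotational symmetry), then permute the other 4: (4)! = 24.

24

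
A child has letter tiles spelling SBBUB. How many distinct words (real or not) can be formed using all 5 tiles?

Letter multiplicities in SBBUB: B×3, S×1, U×1.
So there are 5! / (3!) = 20 distinguishable arrangements.

20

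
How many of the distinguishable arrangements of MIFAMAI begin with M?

Fix M in the first position and arrange the remaining 6 letters.
Those 6 letters have A appearing twice and I appearing twice, giving (6)!/(2!·2!) = 180.

180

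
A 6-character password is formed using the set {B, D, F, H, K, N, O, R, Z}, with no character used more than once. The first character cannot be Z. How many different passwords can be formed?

The first character has 9−1 = 8 choices (anything except Z).
The remaining 5 characters are filled from the other 8 symbols without repetition: 8 × 7 × 6 × 5 × 4 = 6720.
Total: 8 × 6720 = 53760.

53760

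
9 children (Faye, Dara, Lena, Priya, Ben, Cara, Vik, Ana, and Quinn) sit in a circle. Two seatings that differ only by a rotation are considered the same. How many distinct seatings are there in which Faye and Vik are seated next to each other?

10080

Treat {Faye, Vik} as one unit (2 internal orders) and seat the resulting 8 units around the table: (7)! circular arrangements.
So 2 × (7)! = 2 × 5040 = 10080.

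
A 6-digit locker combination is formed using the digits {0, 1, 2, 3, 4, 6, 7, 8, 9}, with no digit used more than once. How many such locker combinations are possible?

60480

This is a permutation of 6 out of 9: P(9,6) = 9!/3!.
That product is 9 × 8 × 7 × 6 × 5 × 4 = 60480.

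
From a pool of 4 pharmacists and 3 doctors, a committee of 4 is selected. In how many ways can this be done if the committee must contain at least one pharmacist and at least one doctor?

Total 4-person selections from all 7: C(7,4) = 35.
Selections missing a whole group: no pharmacists → C(3,4) = 0; no doctors → C(4,4) = 1.
Both groups omitted at once is impossible, so 35 − 1 = 34.

34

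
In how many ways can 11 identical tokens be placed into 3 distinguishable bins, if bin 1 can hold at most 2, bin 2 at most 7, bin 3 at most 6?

12

Ignoring the caps, the number of non-negative solutions to x_1+…+x_3 = 11 is C(13,2) = 78.
Subtract solutions that violate a single cap (substitute x_i' = x_i − (cap_i+1)): x_1 ≥ 3 gives C(10,2) = 45; x_2 ≥ 8 gives C(5,2) = 10; x_3 ≥ 7 gives C(6,2) = 15. Together 70.
Add back pairs where two caps are both exceeded: 1 + 3 + 0 = 4.
By inclusion–exclusion the count is 78 − 70 + 4 = 12.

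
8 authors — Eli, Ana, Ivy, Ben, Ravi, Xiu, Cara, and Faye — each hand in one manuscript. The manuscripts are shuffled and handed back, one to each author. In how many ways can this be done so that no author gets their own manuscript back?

14833

Let Aᵢ be the assignments in which author i gets their own manuscript. We want the size of the complement of A₁∪…∪A_8.
By inclusion–exclusion this is Σ_{j=0}^{8} (−1)^j C(8,j)·(8−j)!.
Computing: 40320 − 40320 + 20160 − 6720 + 1680 − 336 + 56 − 8 + 1 = 14833.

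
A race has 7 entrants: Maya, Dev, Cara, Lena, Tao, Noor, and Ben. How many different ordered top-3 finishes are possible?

This is an ordered selection of 3 from 7: P(7,3).
That gives 7 × 6 × 5 = 210.

210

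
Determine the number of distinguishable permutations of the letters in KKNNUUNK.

Letter multiplicities in KKNNUUNK: K×3, N×3, U×2.
Dividing 8! = 40320 by 3!·3!·2! = 72 for the repeated letters gives 560.

560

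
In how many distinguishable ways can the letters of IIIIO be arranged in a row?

5

Letter multiplicities in IIIIO: I×4, O×1.
So there are 5! / (4!) = 5 distinguishable arrangements.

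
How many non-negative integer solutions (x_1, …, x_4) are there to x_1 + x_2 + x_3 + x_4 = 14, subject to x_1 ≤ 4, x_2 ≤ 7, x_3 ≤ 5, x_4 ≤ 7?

157

Without the upper bounds there are C(17,3) = 680 ways to split 14 among 4 variables.
Subtract solutions that violate a single cap (substitute x_i' = x_i − (cap_i+1)): x_1 ≥ 5 gives C(12,3) = 220; x_2 ≥ 8 gives C(9,3) = 84; x_3 ≥ 6 gives C(11,3) = 165; x_4 ≥ 8 gives C(9,3) = 84. Together 553.
Add back pairs where two caps are both exceeded: 4 + 20 + 4 + 1 + 0 + 1 = 30.
By inclusion–exclusion the count is 680 − 553 + 30 = 157.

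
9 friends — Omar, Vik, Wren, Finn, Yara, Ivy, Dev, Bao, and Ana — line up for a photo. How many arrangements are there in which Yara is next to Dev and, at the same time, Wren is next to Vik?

20160

Treat {Yara,Dev} as one block (2 orders) and {Wren,Vik} as another (2 orders).
That leaves 7 units to arrange: 2 × 2 × 7! = 4 × 5040 = 20160.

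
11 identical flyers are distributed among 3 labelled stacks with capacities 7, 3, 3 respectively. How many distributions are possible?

6

By stars and bars, unrestricted non-negative solutions to x_1+…+x_3 = 11 number C(11+2,2) = 78.
Subtract solutions that violate a single cap (substitute x_i' = x_i − (cap_i+1)): x_1 ≥ 8 gives C(5,2) = 10; x_2 ≥ 4 gives C(9,2) = 36; x_3 ≥ 4 gives C(9,2) = 36. Together 82.
Add back pairs where two caps are both exceeded: 0 + 0 + 10 = 10.
By inclusion–exclusion the count is 78 − 82 + 10 = 6.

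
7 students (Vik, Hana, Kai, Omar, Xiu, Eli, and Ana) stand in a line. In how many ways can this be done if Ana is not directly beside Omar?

3600

Of the 7! = 5040 arrangements, those with Ana and Omar adjacent number 2 × 6! = 1440 (treat the pair as a block with 2 internal orders).
Complementary counting: 5040 − 1440 = 3600.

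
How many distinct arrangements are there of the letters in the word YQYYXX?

YQYYXX has 6 letters with X appearing twice and Y appearing 3 times.
Dividing 6! = 720 by 3!·2! = 12 for the repeated letters gives 60.

60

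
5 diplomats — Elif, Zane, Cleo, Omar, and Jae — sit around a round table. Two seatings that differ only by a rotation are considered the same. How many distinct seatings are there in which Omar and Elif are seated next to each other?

12

Treat {Omar, Elif} as one unit (2 internal orders) and seat the resulting 4 units around the table: (3)! circular arrangements.
So 2 × (3)! = 2 × 6 = 12.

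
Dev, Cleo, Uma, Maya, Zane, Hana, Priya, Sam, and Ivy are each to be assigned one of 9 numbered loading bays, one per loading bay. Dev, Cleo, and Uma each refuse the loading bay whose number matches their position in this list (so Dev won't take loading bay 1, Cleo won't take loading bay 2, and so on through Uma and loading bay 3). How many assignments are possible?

256320

Let Aᵢ (for i ∈ {1, 2, 3}) be the placements that put person i in their forbidden loading bay. Any j of these fix j positions, leaving (9−j)! ways to fill the rest, and there are C(3,j) ways to pick which j.
By inclusion–exclusion, the number of valid placements is Σ_{j=0}^{3} (−1)^j C(3,j)·(9−j)!.
Computing: 362880 − 120960 + 15120 − 720 = 256320.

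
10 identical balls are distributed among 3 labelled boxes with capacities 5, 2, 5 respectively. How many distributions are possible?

Without the upper bounds there are C(12,2) = 66 ways to split 10 among 3 boxes.
Subtract solutions that violate a single cap (substitute x_i' = x_i − (cap_i+1)): x_1 ≥ 6 gives C(6,2) = 15; x_2 ≥ 3 gives C(9,2) = 36; x_3 ≥ 6 gives C(6,2) = 15. Together 66.
Add back pairs where two caps are both exceeded: 3 + 0 + 3 = 6.
By inclusion–exclusion the count is 66 − 66 + 6 = 6.

6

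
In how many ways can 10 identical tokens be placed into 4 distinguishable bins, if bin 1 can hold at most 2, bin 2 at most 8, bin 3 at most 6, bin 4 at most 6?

By stars and bars, unrestricted non-negative solutions to x_1+…+x_4 = 10 number C(10+3,3) = 286.
Subtract solutions that violate a single cap (substitute x_i' = x_i − (cap_i+1)): x_1 ≥ 3 gives C(10,3) = 120; x_2 ≥ 9 gives C(4,3) = 4; x_3 ≥ 7 gives C(6,3) = 20; x_4 ≥ 7 gives C(6,3) = 20. Together 164.
Add back pairs where two caps are both exceeded: 0 + 1 + 1 + 0 + 0 + 0 = 2.
By inclusion–exclusion the count is 286 − 164 + 2 = 124.

124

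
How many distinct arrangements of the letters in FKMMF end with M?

12

Fix M in the last position and arrange the remaining 4 letters.
Those 4 letters have F appearing twice, giving (4)!/(2!) = 12.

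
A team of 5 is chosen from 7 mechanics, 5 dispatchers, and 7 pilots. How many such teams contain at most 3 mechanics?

11187

Split by how many mechanics are chosen (0 through 3).
Sum: C(7,0)·C(12,5) + C(7,1)·C(12,4) + C(7,2)·C(12,3) + C(7,3)·C(12,2) = 792 + 3465 + 4620 + 2310 = 11187.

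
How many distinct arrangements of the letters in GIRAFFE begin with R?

360

Fix R in the first position and arrange the remaining 6 letters.
Those 6 letters have F appearing twice, giving (6)!/(2!) = 360.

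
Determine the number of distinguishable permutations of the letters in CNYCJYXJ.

5040

Letter multiplicities in CNYCJYXJ: C×2, J×2, N×1, X×1, Y×2.
The number of distinct arrangements is 8!/(2!·2!·2!) = 40320/8 = 5040.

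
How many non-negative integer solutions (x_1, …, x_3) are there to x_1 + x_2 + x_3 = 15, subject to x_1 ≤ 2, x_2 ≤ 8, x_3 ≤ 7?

6

Ignoring the caps, the number of non-negative solutions to x_1+…+x_3 = 15 is C(17,2) = 136.
Subtract solutions that violate a single cap (substitute x_i' = x_i − (cap_i+1)): x_1 ≥ 3 gives C(14,2) = 91; x_2 ≥ 9 gives C(8,2) = 28; x_3 ≥ 8 gives C(9,2) = 36. Together 155.
Add back pairs where two caps are both exceeded: 10 + 15 + 0 = 25.
By inclusion–exclusion the count is 136 − 155 + 25 = 6.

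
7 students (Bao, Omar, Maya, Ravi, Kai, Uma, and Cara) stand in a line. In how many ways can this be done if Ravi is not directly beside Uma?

There are 7! = 5040 arrangements in all. If Ravi and Uma are adjacent, merging them into one block gives 2·(6)! = 1440 arrangements.
So 5040 − 1440 = 3600 arrangements keep them apart.

3600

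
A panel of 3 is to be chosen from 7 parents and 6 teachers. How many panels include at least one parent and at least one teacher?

With no constraint there are C(13,3) = 286 possible selections.
Subtract selections that omit an entire group: no parents → C(6,3) = 20; no teachers → C(7,3) = 35.
Both groups omitted at once is impossible, so 286 − 55 = 231.

231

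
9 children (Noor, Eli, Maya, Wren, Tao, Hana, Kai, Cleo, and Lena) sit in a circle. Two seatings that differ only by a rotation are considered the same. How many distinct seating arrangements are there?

Fix one person's seat to break rotational symmetry; the remaining 8 people can be arranged in (8)! = 40320 ways.

40320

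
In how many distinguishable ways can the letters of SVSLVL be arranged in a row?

The 6 letters of SVSLVL have repeats: L appearing twice, S appearing twice, and V appearing twice.
Dividing 6! = 720 by 2!·2!·2! = 8 for the repeated letters gives 90.

90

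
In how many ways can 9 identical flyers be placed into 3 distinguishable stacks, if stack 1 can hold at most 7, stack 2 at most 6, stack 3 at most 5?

36

Ignoring the caps, the number of non-negative solutions to x_1+…+x_3 = 9 is C(11,2) = 55.
Subtract solutions that violate a single cap (substitute x_i' = x_i − (cap_i+1)): x_1 ≥ 8 gives C(3,2) = 3; x_2 ≥ 7 gives C(4,2) = 6; x_3 ≥ 6 gives C(5,2) = 10. Together 19.
No two caps can be exceeded simultaneously, so the pair terms are all 0.
By inclusion–exclusion the count is 55 − 19 + 0 = 36.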